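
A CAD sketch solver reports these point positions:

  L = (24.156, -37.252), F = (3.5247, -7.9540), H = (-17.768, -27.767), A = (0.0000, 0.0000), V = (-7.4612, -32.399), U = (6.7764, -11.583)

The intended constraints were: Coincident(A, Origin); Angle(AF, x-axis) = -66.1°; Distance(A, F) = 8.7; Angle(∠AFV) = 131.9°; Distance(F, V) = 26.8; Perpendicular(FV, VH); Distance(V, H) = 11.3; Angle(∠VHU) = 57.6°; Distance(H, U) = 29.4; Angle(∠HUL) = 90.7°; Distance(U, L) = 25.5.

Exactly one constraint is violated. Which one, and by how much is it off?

Distance(U, L) = 25.5 — off by 5.50.

A = (0.00, 0.00) ✓; AF at -66.10° ✓; |AF| = 8.700 ✓; ∠AFV = 131.9° ✓; |FV| = 26.80 ✓; ∠(FV, VH) = 90.00° ✓; |VH| = 11.30 ✓; ∠VHU = 57.60° ✓; |HU| = 29.40 ✓; ∠HUL = 90.70° ✓; |UL| = 31.00 ✗.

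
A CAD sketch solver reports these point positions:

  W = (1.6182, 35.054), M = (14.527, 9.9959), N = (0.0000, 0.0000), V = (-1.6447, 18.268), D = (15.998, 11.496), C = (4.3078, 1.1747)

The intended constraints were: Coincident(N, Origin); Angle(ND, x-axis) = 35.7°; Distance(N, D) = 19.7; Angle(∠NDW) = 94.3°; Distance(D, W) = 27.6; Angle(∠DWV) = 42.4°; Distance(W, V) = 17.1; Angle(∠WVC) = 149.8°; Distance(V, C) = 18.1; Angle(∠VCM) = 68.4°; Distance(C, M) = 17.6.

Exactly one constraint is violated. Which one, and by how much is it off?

Distance(C, M) = 17.6 — off by 4.10.

N = (0.00, 0.00) ✓; ND at 35.70° ✓; |ND| = 19.70 ✓; ∠NDW = 94.30° ✓; |DW| = 27.60 ✓; ∠DWV = 42.40° ✓; |WV| = 17.10 ✓; ∠WVC = 149.8° ✓; |VC| = 18.10 ✓; ∠VCM = 68.40° ✓; |CM| = 13.50 ✗.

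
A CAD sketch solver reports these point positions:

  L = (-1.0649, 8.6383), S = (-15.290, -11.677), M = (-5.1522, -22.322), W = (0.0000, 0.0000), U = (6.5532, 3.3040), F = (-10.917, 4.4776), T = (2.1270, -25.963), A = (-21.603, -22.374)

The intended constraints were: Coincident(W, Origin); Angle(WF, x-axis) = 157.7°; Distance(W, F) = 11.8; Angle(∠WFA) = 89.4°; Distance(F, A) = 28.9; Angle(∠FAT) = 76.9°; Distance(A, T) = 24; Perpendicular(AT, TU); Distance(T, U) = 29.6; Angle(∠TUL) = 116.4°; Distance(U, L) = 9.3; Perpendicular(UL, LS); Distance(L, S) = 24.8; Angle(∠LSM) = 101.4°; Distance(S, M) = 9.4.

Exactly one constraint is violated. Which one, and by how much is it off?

Distance(S, M) = 9.4 — off by 5.30.

W = (0.00, 0.00) ✓; WF at 157.7° ✓; |WF| = 11.80 ✓; ∠WFA = 89.40° ✓; |FA| = 28.90 ✓; ∠FAT = 76.90° ✓; |AT| = 24.00 ✓; ∠(AT, TU) = 90.00° ✓; |TU| = 29.60 ✓; ∠TUL = 116.4° ✓; |UL| = 9.300 ✓; ∠(UL, LS) = 90.00° ✓; |LS| = 24.80 ✓; ∠LSM = 101.4° ✓; |SM| = 14.70 ✗.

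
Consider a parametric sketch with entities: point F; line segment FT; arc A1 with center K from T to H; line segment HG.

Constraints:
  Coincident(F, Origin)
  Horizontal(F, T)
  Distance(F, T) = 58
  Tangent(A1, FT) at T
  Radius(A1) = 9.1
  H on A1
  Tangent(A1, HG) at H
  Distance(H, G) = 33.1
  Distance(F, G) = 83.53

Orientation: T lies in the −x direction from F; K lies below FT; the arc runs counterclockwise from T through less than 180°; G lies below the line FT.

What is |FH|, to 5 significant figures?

67.317

Checks: F.y = 0.00, T.y = 0.00 ✓; |KH| = 9.100 ✓; ∠(KH, HG) = 90.00° ✓; |HG| = 33.10 ✓; |FG| = 83.53 ✓.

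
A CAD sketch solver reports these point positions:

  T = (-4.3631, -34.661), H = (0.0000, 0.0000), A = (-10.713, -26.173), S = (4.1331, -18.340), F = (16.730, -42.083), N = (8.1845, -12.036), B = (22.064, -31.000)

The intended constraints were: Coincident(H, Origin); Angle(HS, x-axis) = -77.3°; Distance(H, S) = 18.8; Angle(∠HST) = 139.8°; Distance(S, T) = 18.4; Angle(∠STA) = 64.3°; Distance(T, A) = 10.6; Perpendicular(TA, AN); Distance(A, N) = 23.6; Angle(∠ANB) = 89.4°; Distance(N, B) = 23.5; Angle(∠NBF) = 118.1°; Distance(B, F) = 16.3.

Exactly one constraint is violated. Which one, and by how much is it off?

Distance(B, F) = 16.3 — off by 4.00.

H = (0.00, 0.00) ✓; HS at -77.30° ✓; |HS| = 18.80 ✓; ∠HST = 139.8° ✓; |ST| = 18.40 ✓; ∠STA = 64.30° ✓; |TA| = 10.60 ✓; ∠(TA, AN) = 90.00° ✓; |AN| = 23.60 ✓; ∠ANB = 89.40° ✓; |NB| = 23.50 ✓; ∠NBF = 118.1° ✓; |BF| = 12.30 ✗.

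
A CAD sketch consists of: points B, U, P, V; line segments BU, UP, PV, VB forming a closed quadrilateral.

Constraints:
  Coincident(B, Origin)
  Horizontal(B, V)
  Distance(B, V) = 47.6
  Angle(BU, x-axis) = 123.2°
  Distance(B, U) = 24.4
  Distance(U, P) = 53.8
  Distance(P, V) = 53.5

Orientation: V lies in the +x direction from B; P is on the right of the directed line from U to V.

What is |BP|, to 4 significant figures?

30.83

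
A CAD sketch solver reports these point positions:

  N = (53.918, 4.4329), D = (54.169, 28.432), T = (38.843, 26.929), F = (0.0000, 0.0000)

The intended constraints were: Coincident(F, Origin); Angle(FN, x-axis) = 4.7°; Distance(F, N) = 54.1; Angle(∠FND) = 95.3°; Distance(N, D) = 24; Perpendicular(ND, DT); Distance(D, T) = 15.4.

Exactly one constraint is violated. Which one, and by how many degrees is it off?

Perpendicular(ND, DT) — off by 6.20°.

F = (0.00, 0.00) ✓; FN at 4.700° ✓; |FN| = 54.10 ✓; ∠FND = 95.30° ✓; |ND| = 24.00 ✓; ∠(ND, DT) = 96.20° ✗; |DT| = 15.40 ✓.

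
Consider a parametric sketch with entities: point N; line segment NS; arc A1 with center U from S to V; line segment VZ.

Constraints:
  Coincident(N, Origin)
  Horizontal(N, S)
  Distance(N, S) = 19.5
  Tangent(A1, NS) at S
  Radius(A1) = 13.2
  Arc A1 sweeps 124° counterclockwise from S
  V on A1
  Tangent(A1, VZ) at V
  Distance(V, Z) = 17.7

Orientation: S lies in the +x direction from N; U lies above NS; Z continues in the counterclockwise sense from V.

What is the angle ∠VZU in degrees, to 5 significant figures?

36.714°

N is at the origin; NS is horizontal with |NS| = 19.5 and S on the +x side, so S = (19.500, 0.0000). Since A1 is tangent to NS there, US ⟂ NS, so U = S + (0, 13.2) = (19.500, 13.200). On A1, S sits at bearing -90° from U; a 124° counterclockwise sweep puts V at bearing 34°, so V = U + 13.2·(cos 34°, sin 34°) = (30.443, 20.581). Since A1 is tangent to VZ there, UV ⟂ VZ, so VZ runs along (−sin 34°, cos 34°); with |VZ| = 17.7, Z = (20.546, 35.255). Then cos ∠VZU = ZV·ZU / (|ZV||ZU|), giving 36.714°.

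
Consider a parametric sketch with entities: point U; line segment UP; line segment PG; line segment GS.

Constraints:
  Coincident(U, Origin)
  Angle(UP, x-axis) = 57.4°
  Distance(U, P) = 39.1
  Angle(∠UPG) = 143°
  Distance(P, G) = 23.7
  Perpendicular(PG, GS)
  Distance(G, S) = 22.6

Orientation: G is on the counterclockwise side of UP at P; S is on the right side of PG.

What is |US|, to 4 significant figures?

71.73

U is at the origin; UP runs at 57.4° with length 39.1, so P = 39.1·(cos 57.4°, sin 57.4°) = (21.07, 32.94). ∠UPG = 143.0°, so PG runs at 57.4° + (180° − 143.0°) = 94.40° from the x-axis; with |PG| = 23.7, G = P + 23.7·(cos 94.40°, sin 94.40°) = (19.25, 56.57). PG is perpendicular to GS; with |GS| = 22.6 on the right of PG, S = G + 22.6·(0.9971, 0.07672) = (41.78, 58.30). Then |US| = |S − U| = 71.73.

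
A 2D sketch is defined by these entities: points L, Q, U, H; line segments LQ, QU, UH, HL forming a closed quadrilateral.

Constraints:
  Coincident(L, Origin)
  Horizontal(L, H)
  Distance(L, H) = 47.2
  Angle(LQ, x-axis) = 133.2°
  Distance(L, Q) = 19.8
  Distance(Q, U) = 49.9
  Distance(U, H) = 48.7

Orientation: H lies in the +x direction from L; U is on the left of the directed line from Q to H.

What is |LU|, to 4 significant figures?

51.49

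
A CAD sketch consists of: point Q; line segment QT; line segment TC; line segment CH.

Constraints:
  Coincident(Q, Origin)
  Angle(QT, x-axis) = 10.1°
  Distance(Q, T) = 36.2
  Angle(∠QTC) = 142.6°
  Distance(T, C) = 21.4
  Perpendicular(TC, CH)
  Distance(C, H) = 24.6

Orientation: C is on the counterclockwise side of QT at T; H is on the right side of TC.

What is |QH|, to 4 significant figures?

68.46

∠QTC = 142.6°, so TC runs at 10.1° + (180° − 142.6°) = 47.50° from the x-axis; with |TC| = 21.4, C = T + 21.4·(cos 47.50°, sin 47.50°) = (50.10, 22.13). The perpendicularity gives CH at right angles to TC; with |CH| = 24.6 on the right of TC, H = C + 24.6·(0.7373, -0.6756) = (68.23, 5.506). Then |QH| = |H − Q| = 68.46.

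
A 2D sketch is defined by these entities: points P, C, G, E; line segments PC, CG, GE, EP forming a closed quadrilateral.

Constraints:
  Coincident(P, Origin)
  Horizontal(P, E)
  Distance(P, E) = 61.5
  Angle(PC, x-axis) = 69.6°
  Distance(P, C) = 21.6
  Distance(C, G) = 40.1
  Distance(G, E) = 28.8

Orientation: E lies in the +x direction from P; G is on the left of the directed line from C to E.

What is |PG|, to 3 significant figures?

53.6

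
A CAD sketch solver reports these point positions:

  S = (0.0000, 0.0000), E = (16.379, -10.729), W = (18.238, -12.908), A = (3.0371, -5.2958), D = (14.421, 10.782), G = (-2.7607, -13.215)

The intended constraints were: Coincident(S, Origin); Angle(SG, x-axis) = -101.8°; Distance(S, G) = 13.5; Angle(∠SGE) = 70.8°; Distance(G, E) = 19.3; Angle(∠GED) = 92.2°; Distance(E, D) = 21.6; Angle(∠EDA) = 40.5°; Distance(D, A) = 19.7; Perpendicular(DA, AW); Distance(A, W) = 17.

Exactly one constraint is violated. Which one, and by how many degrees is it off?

Perpendicular(DA, AW) — off by 8.70°.

S = (0.00, 0.00) ✓; SG at -101.8° ✓; |SG| = 13.50 ✓; ∠SGE = 70.80° ✓; |GE| = 19.30 ✓; ∠GED = 92.20° ✓; |ED| = 21.60 ✓; ∠EDA = 40.50° ✓; |DA| = 19.70 ✓; ∠(DA, AW) = 98.70° ✗; |AW| = 17.00 ✓.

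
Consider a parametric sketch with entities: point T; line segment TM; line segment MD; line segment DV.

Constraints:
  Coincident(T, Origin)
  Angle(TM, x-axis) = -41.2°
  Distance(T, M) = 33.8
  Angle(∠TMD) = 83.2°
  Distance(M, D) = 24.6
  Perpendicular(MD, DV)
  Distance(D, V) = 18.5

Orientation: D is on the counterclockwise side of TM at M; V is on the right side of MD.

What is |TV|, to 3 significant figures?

56.0

T is at the origin; TM runs at -41.2° with length 33.8, so M = 33.8·(cos -41.2°, sin -41.2°) = (25.4, -22.3). ∠TMD = 83.2°, so MD runs at -41.2° + (180° − 83.2°) = 55.6° from the x-axis; with |MD| = 24.6, D = M + 24.6·(cos 55.6°, sin 55.6°) = (39.3, -1.97). The perpendicularity gives DV at right angles to MD; with |DV| = 18.5 on the right of MD, V = D + 18.5·(0.825, -0.565) = (54.6, -12.4). Then |TV| = |V − T| = 56.0.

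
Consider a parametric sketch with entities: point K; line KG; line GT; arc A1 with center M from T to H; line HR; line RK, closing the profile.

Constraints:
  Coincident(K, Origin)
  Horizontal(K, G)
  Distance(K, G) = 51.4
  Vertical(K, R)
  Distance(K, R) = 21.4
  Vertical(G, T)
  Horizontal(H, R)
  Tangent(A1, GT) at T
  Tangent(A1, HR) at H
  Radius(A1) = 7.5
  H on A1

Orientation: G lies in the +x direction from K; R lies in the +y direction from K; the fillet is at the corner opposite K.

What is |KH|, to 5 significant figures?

48.838

K is at the origin; KG is horizontal with |KG| = 51.4 and G on the +x side, so G = (51.400, 0.0000). KR is vertical with |KR| = 21.4 and R on the +y side, so R = (0.0000, 21.400). The virtual corner opposite K is at (51.400, 21.400). The tangent condition forces MT to be normal to GT and tangency of A1 to HR means the radius MH is perpendicular to HR, with radius 7.5, so the center M sits 7.5 in from both sides at M = (43.900, 13.900). That places the tangent points at T = (51.400, 13.900) on GT and H = (43.900, 21.400) on HR. Then |KH| = |H − K| = 48.838.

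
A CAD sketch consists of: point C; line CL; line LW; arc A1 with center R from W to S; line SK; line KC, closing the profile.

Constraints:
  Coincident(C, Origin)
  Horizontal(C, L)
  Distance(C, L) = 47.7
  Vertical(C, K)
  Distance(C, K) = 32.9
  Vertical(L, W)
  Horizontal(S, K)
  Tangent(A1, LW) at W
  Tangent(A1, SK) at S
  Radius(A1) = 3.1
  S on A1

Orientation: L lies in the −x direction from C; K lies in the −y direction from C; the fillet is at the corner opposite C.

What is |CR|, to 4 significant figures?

53.64

C and K share the same x with |CK| = 32.9 and K on the −y side, so K = (0.000, -32.90). The virtual corner opposite C is at (-47.70, -32.90). A1 meets LW tangentially, so RW is at right angles to LW and tangency of A1 to SK means the radius RS is perpendicular to SK, with radius 3.1, so the center R sits 3.1 in from both sides at R = (-44.60, -29.80). Then |CR| = |R − C| = 53.64.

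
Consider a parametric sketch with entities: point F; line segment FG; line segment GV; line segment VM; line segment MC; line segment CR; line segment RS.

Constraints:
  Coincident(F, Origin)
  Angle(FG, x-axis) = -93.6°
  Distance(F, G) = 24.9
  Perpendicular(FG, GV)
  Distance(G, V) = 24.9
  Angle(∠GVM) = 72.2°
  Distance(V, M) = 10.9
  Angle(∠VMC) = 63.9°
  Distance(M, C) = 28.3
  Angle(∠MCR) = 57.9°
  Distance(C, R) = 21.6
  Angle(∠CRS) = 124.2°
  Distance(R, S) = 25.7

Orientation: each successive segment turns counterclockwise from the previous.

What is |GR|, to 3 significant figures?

26.4

∠VMC = 63.9° gives MC at -140° from the x-axis; with |MC| = 28.3, C = (-0.970, -34.2). ∠MCR = 57.9° gives CR at -17.6° from the x-axis; with |CR| = 21.6, R = (19.6, -40.7). Then |GR| = |R − G| = 26.4.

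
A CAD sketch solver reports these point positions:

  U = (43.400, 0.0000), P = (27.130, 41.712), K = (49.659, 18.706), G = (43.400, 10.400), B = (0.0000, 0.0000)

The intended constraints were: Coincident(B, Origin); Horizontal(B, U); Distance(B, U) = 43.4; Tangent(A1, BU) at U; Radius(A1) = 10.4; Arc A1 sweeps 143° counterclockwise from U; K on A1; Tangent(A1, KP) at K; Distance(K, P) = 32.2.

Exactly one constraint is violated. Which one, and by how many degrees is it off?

Tangent(A1, KP) at K — off by 8.60°.

B = (0.00, 0.00) ✓; B.y = 0.00, U.y = 0.00 ✓; |BU| = 43.40 ✓; ∠(GU, UB) = 90.00° ✓; |GU| = 10.40 ✓; bearing(G→K) − bearing(G→U) = 143.0° ✓; |GK| = 10.40 ✓; ∠(GK, KP) = 98.60° ✗; |KP| = 32.20 ✓.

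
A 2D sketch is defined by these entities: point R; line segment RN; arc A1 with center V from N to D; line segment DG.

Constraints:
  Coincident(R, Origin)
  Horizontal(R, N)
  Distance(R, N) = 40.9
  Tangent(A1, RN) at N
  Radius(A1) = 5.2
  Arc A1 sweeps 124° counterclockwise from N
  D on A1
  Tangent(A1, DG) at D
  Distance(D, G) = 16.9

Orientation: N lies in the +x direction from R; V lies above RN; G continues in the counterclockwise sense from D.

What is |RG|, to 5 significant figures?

42.048

On A1, N sits at bearing -90° from V; a 124° counterclockwise sweep puts D at bearing 34°, so D = V + 5.2·(cos 34°, sin 34°) = (45.211, 8.1078). Tangency of A1 to DG means the radius VD is perpendicular to DG, so DG runs along (−sin 34°, cos 34°); with |DG| = 16.9, G = (35.761, 22.119). Then |RG| = |G − R| = 42.048.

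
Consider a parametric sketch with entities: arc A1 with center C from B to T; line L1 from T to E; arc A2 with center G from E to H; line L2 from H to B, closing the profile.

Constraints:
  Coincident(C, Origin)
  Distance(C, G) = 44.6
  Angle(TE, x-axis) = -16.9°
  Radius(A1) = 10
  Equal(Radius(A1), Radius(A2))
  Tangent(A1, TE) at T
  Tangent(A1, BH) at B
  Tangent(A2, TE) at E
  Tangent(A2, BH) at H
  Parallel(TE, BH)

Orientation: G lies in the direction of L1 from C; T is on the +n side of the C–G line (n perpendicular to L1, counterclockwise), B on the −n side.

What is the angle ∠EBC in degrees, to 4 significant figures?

65.85°

The slot axis is L1's direction at -16.9°, so u = (cos -16.9°, sin -16.9°) = (0.9568, -0.2907) and n = (−sin -16.9°, cos -16.9°) = (0.2907, 0.9568). C is at the origin and G lies 44.6 along u from C, so G = 44.6·u = (42.67, -12.97). Tangency of A1 to both parallel lines with radius 10.0 puts T and B at C ± 10.0·n: T = (2.907, 9.568), B = (-2.907, -9.568). Equal radii place E and H the same way about G: E = G + 10.0·n = (45.58, -3.397), H = G − 10.0·n = (39.77, -22.53). Then cos ∠EBC = BE·BC / (|BE||BC|), giving 65.85°.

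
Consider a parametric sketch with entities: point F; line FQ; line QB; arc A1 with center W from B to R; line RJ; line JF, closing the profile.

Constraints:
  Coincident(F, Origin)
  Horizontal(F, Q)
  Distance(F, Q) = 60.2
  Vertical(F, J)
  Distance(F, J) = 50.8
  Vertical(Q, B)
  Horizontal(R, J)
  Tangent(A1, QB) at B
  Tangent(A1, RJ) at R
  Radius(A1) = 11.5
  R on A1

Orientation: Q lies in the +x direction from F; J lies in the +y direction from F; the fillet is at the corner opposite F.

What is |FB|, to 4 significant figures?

71.89

F is at the origin; F and Q share the same y with |FQ| = 60.2 and Q on the +x side, so Q = (60.20, 0.000). FJ is vertical with |FJ| = 50.8 and J on the +y side, so J = (0.000, 50.80). The virtual corner opposite F is at (60.20, 50.80). The tangent condition forces WB to be normal to QB and A1 meets RJ tangentially, so WR is at right angles to RJ, with radius 11.5, so the center W sits 11.5 in from both sides at W = (48.70, 39.30). That places the tangent points at B = (60.20, 39.30) on QB and R = (48.70, 50.80) on RJ. Then |FB| = |B − F| = 71.89.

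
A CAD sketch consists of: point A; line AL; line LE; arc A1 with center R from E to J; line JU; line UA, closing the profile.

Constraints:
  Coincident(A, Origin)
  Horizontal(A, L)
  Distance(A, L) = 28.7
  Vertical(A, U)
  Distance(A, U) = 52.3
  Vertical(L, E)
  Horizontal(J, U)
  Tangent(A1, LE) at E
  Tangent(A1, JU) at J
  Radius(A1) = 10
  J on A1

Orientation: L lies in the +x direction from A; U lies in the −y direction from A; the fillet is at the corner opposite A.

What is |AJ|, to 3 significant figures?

55.5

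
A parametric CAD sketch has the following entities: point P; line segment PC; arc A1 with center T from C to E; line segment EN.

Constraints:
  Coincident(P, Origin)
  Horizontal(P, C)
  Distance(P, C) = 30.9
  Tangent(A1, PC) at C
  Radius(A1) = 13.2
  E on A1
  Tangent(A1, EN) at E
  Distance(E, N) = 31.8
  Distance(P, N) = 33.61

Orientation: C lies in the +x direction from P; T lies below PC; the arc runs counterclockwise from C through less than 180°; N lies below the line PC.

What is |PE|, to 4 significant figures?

20.63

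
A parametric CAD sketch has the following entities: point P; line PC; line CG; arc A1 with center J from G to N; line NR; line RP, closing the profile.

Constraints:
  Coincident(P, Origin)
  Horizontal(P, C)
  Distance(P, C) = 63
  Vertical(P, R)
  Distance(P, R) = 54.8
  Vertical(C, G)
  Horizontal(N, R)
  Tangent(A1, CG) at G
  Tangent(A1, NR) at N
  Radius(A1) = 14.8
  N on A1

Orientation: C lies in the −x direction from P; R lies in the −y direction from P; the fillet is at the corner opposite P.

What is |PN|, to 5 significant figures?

72.981

P is at the origin; P and C share the same y with |PC| = 63.0 and C on the −x side, so C = (-63.000, 0.0000). PR is vertical with |PR| = 54.8 and R on the −y side, so R = (0.0000, -54.800). The virtual corner opposite P is at (-63.000, -54.800). A1 meets CG tangentially, so JG is at right angles to CG and tangency of A1 to NR means the radius JN is perpendicular to NR, with radius 14.8, so the center J sits 14.8 in from both sides at J = (-48.200, -40.000). That places the tangent points at G = (-63.000, -40.000) on CG and N = (-48.200, -54.800) on NR. Then |PN| = |N − P| = 72.981.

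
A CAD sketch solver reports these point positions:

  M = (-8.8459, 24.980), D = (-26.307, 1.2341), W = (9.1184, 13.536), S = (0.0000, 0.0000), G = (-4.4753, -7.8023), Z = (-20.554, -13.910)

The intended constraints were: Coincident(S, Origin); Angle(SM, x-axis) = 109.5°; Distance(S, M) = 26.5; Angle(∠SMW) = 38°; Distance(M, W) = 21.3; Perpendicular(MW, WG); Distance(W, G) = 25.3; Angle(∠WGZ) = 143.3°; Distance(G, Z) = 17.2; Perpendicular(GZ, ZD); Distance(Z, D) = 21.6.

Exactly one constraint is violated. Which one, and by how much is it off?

Distance(Z, D) = 21.6 — off by 5.40.

S = (0.00, 0.00) ✓; SM at 109.5° ✓; |SM| = 26.50 ✓; ∠SMW = 38.00° ✓; |MW| = 21.30 ✓; ∠(MW, WG) = 90.00° ✓; |WG| = 25.30 ✓; ∠WGZ = 143.3° ✓; |GZ| = 17.20 ✓; ∠(GZ, ZD) = 90.00° ✓; |ZD| = 16.20 ✗.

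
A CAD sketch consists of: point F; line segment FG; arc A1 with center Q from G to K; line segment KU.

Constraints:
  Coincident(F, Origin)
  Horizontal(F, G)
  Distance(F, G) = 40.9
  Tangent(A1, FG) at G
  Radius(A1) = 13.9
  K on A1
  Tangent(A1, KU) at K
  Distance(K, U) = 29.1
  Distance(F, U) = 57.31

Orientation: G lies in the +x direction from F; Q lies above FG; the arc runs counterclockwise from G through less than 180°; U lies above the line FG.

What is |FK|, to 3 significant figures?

56.6

F is at the origin; FG is horizontal with |FG| = 40.9 and G on the +x side, so G = (40.9, 0.00). A1 meets FG tangentially, so QG is at right angles to FG, so Q = G + (0, 13.9) = (40.9, 13.9). Since QK ⟂ KU (tangency), |QU| = √(13.9² + 29.1²) = 32.2 regardless of where K sits on A1. So U lies on both circle(F, 57.31) and circle(Q, 32.2); the above-FG intersection is U = (34.8, 45.6). K is the foot of the tangent from U: K = (52.1, 22.2).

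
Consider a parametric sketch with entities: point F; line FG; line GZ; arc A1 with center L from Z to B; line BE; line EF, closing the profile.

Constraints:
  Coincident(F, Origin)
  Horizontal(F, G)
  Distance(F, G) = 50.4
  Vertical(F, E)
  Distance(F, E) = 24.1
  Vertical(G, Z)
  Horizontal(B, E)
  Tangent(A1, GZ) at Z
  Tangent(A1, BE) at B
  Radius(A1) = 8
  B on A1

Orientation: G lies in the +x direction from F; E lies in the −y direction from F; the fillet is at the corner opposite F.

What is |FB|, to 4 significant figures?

48.77

F is at the origin; FG is horizontal with |FG| = 50.4 and G on the +x side, so G = (50.40, 0.000). FE is vertical with |FE| = 24.1 and E on the −y side, so E = (0.000, -24.10). The virtual corner opposite F is at (50.40, -24.10). A1 meets GZ tangentially, so LZ is at right angles to GZ and the tangent condition forces LB to be normal to BE, with radius 8.0, so the center L sits 8.0 in from both sides at L = (42.40, -16.10). That places the tangent points at Z = (50.40, -16.10) on GZ and B = (42.40, -24.10) on BE. Then |FB| = |B − F| = 48.77.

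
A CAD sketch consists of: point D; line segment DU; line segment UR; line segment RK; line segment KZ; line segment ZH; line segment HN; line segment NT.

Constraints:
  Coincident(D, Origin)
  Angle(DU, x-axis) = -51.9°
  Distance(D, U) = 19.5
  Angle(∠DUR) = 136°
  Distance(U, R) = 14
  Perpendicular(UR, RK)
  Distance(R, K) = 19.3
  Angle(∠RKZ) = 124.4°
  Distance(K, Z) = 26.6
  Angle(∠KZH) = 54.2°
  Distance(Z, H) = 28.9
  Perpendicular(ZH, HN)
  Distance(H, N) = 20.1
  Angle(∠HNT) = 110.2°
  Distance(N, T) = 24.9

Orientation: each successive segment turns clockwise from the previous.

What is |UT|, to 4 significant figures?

36.14

D is at the origin; DU runs at -51.9° with length 19.5, so U = (12.03, -15.35). ∠DUR = 136.0° gives UR at -95.90° from the x-axis; with |UR| = 14.0, R = (10.59, -29.27). The perpendicularity gives RK at right angles to UR, so RK runs at 174.1°; with |RK| = 19.3, K = (-8.605, -27.29). ∠RKZ = 124.4° gives KZ at 118.5° from the x-axis; with |KZ| = 26.6, Z = (-21.30, -3.911). ∠KZH = 54.2° gives ZH at -7.300° from the x-axis; with |ZH| = 28.9, H = (7.369, -7.583). ZH is perpendicular to HN, so HN runs at -97.30°; with |HN| = 20.1, N = (4.815, -27.52). ∠HNT = 110.2° gives NT at -167.1° from the x-axis; with |NT| = 24.9, T = (-19.46, -33.08). Then |UT| = |T − U| = 36.14.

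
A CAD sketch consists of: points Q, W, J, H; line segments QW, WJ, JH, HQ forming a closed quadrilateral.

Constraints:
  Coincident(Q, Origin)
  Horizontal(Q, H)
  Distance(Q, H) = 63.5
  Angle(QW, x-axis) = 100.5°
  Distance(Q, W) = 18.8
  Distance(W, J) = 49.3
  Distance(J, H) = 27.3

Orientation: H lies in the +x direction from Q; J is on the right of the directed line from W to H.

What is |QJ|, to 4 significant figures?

38.66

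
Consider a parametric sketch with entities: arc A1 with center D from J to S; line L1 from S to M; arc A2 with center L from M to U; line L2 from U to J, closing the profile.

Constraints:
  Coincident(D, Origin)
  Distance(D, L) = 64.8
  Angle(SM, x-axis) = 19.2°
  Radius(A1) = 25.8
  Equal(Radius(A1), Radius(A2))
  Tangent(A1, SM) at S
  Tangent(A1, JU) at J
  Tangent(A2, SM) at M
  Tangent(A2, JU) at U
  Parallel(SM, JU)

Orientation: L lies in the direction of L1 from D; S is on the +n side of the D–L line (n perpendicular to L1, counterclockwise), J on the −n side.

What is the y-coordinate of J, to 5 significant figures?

-24.365

D is at the origin and L lies 64.8 along u from D, so L = 64.8·u = (61.196, 21.311). Tangency of A1 to both parallel lines with radius 25.8 puts S and J at D ± 25.8·n: S = (-8.4848, 24.365), J = (8.4848, -24.365). So J.y = -24.365.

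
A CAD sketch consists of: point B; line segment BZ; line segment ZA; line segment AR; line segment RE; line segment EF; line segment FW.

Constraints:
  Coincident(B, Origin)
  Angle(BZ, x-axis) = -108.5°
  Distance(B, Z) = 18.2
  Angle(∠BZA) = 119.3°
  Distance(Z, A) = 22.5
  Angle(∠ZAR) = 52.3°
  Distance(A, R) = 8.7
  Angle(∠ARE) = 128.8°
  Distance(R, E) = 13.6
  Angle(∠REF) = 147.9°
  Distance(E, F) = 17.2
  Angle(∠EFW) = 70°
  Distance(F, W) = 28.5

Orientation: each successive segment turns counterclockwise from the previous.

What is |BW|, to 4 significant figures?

40.71

∠REF = 147.9° gives EF at 163.2° from the x-axis; with |EF| = 17.2, F = (-14.54, -10.14). ∠EFW = 70.0° gives FW at -86.80° from the x-axis; with |FW| = 28.5, W = (-12.95, -38.60). Then |BW| = |W − B| = 40.71.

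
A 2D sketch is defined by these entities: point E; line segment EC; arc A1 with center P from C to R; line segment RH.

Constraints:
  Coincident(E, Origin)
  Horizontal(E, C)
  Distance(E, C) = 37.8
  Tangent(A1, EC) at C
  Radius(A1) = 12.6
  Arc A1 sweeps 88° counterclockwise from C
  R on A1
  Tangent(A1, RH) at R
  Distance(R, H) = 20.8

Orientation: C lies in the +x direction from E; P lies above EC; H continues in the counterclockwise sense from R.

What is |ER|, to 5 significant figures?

51.839

E is at the origin; EC is horizontal with |EC| = 37.8 and C on the +x side, so C = (37.800, 0.0000). A1 meets EC tangentially, so PC is at right angles to EC, so P = C + (0, 12.6) = (37.800, 12.600). On A1, C sits at bearing -90° from P; an 88° counterclockwise sweep puts R at bearing -2°, so R = P + 12.6·(cos -2°, sin -2°) = (50.392, 12.160). Then |ER| = |R − E| = 51.839.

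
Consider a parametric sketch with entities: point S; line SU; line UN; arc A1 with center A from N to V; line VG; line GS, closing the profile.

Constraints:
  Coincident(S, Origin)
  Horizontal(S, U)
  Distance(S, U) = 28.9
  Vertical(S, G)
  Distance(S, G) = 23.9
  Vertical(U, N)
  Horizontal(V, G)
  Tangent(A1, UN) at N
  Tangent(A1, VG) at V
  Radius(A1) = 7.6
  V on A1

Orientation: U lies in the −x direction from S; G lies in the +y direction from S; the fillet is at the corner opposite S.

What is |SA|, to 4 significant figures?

26.82

S is at the origin; S and U share the same y with |SU| = 28.9 and U on the −x side, so U = (-28.90, 0.000). SG is vertical with |SG| = 23.9 and G on the +y side, so G = (0.000, 23.90). The virtual corner opposite S is at (-28.90, 23.90). Tangency of A1 to UN means the radius AN is perpendicular to UN and tangency of A1 to VG means the radius AV is perpendicular to VG, with radius 7.6, so the center A sits 7.6 in from both sides at A = (-21.30, 16.30). Then |SA| = |A − S| = 26.82.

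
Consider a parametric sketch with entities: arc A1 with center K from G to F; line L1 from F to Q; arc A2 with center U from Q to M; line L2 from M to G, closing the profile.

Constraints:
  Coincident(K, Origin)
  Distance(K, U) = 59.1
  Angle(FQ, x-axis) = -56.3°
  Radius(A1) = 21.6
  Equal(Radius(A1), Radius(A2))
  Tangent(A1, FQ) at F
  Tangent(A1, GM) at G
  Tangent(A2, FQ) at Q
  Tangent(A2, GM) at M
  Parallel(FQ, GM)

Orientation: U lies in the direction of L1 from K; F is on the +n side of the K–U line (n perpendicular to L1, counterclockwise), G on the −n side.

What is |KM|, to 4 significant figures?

62.92

Tangency of A1 to both parallel lines with radius 21.6 puts F and G at K ± 21.6·n: F = (17.97, 11.98), G = (-17.97, -11.98). Equal radii place Q and M the same way about U: Q = U + 21.6·n = (50.76, -37.18), M = U − 21.6·n = (14.82, -61.15). Then |KM| = |M − K| = 62.92.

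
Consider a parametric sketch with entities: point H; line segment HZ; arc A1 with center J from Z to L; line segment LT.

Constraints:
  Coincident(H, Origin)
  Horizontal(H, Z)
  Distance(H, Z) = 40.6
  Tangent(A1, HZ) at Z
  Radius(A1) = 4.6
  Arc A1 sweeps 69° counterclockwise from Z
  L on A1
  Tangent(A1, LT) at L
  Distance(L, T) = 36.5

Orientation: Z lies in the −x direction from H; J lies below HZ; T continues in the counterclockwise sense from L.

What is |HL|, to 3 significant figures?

45.0

Since A1 is tangent to HZ there, JZ ⟂ HZ, so J = Z + (0, -4.6) = (-40.6, -4.60). On A1, Z sits at bearing 90° from J; a 69° counterclockwise sweep puts L at bearing 159°, so L = J + 4.6·(cos 159°, sin 159°) = (-44.9, -2.95). Then |HL| = |L − H| = 45.0.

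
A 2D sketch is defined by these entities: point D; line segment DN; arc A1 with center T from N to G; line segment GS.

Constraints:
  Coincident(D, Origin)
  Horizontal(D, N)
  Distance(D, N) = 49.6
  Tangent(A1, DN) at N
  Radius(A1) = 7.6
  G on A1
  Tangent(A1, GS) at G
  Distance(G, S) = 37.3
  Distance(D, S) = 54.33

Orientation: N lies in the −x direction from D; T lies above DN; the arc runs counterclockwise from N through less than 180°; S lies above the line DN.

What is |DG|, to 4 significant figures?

42.60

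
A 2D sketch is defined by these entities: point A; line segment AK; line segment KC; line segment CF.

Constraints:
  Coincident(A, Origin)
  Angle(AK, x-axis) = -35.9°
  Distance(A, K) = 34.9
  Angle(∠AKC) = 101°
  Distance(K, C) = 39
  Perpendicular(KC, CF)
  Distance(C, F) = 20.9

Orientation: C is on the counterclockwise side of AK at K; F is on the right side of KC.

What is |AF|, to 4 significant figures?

71.60

A is at the origin; AK runs at -35.9° with length 34.9, so K = 34.9·(cos -35.9°, sin -35.9°) = (28.27, -20.46). ∠AKC = 101.0°, so KC runs at -35.9° + (180° − 101.0°) = 43.10° from the x-axis; with |KC| = 39.0, C = K + 39.0·(cos 43.10°, sin 43.10°) = (56.75, 6.183). The perpendicularity gives CF at right angles to KC; with |CF| = 20.9 on the right of KC, F = C + 20.9·(0.6833, -0.7302) = (71.03, -9.077). Then |AF| = |F − A| = 71.60.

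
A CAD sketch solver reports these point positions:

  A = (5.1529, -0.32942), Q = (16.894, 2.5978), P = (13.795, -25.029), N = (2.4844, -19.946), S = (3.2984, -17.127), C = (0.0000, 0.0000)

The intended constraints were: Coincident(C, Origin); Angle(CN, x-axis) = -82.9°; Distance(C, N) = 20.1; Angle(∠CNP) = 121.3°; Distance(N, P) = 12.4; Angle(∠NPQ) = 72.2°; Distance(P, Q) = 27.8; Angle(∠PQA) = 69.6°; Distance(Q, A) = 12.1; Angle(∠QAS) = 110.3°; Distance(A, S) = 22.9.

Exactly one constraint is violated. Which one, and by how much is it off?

Distance(A, S) = 22.9 — off by 6.00.

C = (0.00, 0.00) ✓; CN at -82.90° ✓; |CN| = 20.10 ✓; ∠CNP = 121.3° ✓; |NP| = 12.40 ✓; ∠NPQ = 72.20° ✓; |PQ| = 27.80 ✓; ∠PQA = 69.60° ✓; |QA| = 12.10 ✓; ∠QAS = 110.3° ✓; |AS| = 16.90 ✗.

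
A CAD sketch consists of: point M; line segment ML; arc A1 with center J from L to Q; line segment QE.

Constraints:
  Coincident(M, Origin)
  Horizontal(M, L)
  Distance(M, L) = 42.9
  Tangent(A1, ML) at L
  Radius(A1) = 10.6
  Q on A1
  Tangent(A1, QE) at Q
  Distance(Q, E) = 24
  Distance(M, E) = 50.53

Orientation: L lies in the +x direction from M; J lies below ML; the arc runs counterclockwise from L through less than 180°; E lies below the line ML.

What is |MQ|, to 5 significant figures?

34.561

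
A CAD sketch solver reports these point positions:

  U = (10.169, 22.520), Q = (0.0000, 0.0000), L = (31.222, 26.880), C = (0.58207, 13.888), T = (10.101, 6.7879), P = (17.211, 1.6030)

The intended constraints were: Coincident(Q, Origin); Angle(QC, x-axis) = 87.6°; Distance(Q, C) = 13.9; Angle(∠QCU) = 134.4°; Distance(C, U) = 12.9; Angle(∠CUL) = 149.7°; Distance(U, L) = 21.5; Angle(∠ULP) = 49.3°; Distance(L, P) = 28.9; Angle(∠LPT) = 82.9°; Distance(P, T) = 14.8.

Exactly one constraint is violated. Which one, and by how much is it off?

Distance(P, T) = 14.8 — off by 6.00.

Q = (0.00, 0.00) ✓; QC at 87.60° ✓; |QC| = 13.90 ✓; ∠QCU = 134.4° ✓; |CU| = 12.90 ✓; ∠CUL = 149.7° ✓; |UL| = 21.50 ✓; ∠ULP = 49.30° ✓; |LP| = 28.90 ✓; ∠LPT = 82.90° ✓; |PT| = 8.800 ✗.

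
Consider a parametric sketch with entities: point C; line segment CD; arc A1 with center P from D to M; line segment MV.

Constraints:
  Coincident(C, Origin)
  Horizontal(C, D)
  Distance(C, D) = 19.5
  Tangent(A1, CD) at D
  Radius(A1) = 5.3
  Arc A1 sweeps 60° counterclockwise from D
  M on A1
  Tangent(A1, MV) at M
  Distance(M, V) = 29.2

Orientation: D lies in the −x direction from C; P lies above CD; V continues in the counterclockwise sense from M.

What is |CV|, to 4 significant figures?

27.94

C is at the origin; C and D share the same y with |CD| = 19.5 and D on the −x side, so D = (-19.50, 0.000). A1 meets CD tangentially, so PD is at right angles to CD, so P = D + (0, 5.3) = (-19.50, 5.300). On A1, D sits at bearing -90° from P; a 60° counterclockwise sweep puts M at bearing -30°, so M = P + 5.3·(cos -30°, sin -30°) = (-14.91, 2.650). Since A1 is tangent to MV there, PM ⟂ MV, so MV runs along (−sin -30°, cos -30°); with |MV| = 29.2, V = (-0.3101, 27.94). Then |CV| = |V − C| = 27.94.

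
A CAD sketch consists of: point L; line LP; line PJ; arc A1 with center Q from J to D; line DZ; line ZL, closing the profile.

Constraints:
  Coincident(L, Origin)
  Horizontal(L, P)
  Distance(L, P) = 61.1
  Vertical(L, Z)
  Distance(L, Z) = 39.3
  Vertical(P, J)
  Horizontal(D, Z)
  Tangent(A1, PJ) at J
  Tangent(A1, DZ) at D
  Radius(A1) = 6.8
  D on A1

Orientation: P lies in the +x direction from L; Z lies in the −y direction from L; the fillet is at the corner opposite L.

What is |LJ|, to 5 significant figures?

69.206

L is at the origin; L and P share the same y with |LP| = 61.1 and P on the +x side, so P = (61.100, 0.0000). L and Z share the same x with |LZ| = 39.3 and Z on the −y side, so Z = (0.0000, -39.300). The virtual corner opposite L is at (61.100, -39.300). The tangent condition forces QJ to be normal to PJ and the tangent condition forces QD to be normal to DZ, with radius 6.8, so the center Q sits 6.8 in from both sides at Q = (54.300, -32.500). That places the tangent points at J = (61.100, -32.500) on PJ and D = (54.300, -39.300) on DZ. Then |LJ| = |J − L| = 69.206.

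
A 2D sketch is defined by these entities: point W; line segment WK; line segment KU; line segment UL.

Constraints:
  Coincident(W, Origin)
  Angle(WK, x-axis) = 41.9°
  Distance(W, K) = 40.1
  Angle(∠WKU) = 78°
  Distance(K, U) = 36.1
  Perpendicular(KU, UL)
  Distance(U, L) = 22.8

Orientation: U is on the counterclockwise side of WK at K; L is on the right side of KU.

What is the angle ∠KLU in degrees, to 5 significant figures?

57.724°

W is at the origin; WK runs at 41.9° with length 40.1, so K = 40.1·(cos 41.9°, sin 41.9°) = (29.847, 26.780). ∠WKU = 78.0°, so KU runs at 41.9° + (180° − 78.0°) = 143.90° from the x-axis; with |KU| = 36.1, U = K + 36.1·(cos 143.90°, sin 143.90°) = (0.67846, 48.050). KU is perpendicular to UL; with |UL| = 22.8 on the right of KU, L = U + 22.8·(0.58920, 0.80799) = (14.112, 66.472). Then cos ∠KLU = LK·LU / (|LK||LU|), giving 57.724°.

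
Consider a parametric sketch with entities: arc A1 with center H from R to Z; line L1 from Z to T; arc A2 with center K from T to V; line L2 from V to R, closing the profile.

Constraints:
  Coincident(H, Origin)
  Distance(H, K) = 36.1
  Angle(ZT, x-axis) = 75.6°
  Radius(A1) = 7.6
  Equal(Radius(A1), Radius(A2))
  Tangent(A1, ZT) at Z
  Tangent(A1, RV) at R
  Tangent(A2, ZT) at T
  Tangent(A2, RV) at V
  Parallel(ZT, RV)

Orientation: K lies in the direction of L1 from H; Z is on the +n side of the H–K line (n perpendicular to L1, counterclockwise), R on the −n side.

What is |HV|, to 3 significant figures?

36.9

The slot axis is L1's direction at 75.6°, so u = (cos 75.6°, sin 75.6°) = (0.249, 0.969) and n = (−sin 75.6°, cos 75.6°) = (-0.969, 0.249). H is at the origin and K lies 36.1 along u from H, so K = 36.1·u = (8.98, 35.0). Tangency of A1 to both parallel lines with radius 7.6 puts Z and R at H ± 7.6·n: Z = (-7.36, 1.89), R = (7.36, -1.89). Equal radii place T and V the same way about K: T = K + 7.6·n = (1.62, 36.9), V = K − 7.6·n = (16.3, 33.1). Then |HV| = |V − H| = 36.9.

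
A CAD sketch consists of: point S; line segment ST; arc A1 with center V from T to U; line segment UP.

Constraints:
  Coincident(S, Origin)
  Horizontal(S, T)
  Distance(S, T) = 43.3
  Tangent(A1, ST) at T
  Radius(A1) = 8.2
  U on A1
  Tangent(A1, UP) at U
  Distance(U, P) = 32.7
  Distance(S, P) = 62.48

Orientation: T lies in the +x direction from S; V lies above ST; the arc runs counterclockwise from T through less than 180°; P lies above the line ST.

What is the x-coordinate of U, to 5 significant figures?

51.406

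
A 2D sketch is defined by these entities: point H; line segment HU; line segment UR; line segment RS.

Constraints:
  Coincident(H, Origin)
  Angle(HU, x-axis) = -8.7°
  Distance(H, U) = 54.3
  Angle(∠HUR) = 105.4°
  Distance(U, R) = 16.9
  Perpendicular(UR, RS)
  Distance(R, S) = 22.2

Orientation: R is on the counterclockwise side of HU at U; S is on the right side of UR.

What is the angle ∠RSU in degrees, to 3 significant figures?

37.3°

H is at the origin; HU runs at -8.7° with length 54.3, so U = 54.3·(cos -8.7°, sin -8.7°) = (53.7, -8.21). ∠HUR = 105.4°, so UR runs at -8.7° + (180° − 105.4°) = 65.9° from the x-axis; with |UR| = 16.9, R = U + 16.9·(cos 65.9°, sin 65.9°) = (60.6, 7.21). The perpendicularity gives RS at right angles to UR; with |RS| = 22.2 on the right of UR, S = R + 22.2·(0.913, -0.408) = (80.8, -1.85). Then cos ∠RSU = SR·SU / (|SR||SU|), giving 37.3°.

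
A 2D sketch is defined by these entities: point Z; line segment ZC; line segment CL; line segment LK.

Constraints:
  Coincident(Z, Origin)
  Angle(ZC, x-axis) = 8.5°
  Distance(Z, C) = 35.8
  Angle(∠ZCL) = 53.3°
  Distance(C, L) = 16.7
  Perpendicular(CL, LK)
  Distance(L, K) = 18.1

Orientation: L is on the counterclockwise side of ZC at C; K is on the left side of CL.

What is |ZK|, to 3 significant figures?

11.6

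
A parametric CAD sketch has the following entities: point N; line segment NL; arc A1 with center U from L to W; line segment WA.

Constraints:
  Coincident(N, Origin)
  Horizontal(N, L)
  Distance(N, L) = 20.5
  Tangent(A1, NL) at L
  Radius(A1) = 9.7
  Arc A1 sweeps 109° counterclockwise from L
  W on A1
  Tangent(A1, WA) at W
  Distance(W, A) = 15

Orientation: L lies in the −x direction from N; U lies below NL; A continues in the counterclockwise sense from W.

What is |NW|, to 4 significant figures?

32.34

N is at the origin; N and L share the same y with |NL| = 20.5 and L on the −x side, so L = (-20.50, 0.000). The tangent condition forces UL to be normal to NL, so U = L + (0, -9.7) = (-20.50, -9.700). On A1, L sits at bearing 90° from U; a 109° counterclockwise sweep puts W at bearing 199°, so W = U + 9.7·(cos 199°, sin 199°) = (-29.67, -12.86). Then |NW| = |W − N| = 32.34.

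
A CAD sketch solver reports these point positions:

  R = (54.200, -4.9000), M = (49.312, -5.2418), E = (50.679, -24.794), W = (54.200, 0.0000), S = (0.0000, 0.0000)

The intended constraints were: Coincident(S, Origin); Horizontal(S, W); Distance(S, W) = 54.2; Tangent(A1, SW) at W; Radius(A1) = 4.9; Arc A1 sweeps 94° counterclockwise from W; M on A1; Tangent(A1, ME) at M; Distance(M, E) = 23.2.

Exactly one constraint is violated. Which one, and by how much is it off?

Distance(M, E) = 23.2 — off by 3.60.

S = (0.00, 0.00) ✓; S.y = 0.00, W.y = 0.00 ✓; |SW| = 54.20 ✓; ∠(RW, WS) = 90.00° ✓; |RW| = 4.900 ✓; bearing(R→M) − bearing(R→W) = 94.00° ✓; |RM| = 4.900 ✓; ∠(RM, ME) = 90.00° ✓; |ME| = 19.60 ✗.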